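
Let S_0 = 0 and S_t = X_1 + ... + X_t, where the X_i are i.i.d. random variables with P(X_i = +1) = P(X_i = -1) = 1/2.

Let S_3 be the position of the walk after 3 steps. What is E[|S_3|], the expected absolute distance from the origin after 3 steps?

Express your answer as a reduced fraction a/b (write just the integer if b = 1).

Answer: 3/2

Derivation:
S_3 takes values m ≡ 1 (mod 2) with |m| ≤ 3; P(S_3=m) = C(3,(3+m)/2)/2^3.
Total paths: 2^3 = 8
Distribution: P(S=-3)=1/8, P(S=-1)=3/8, P(S=1)=3/8, P(S=3)=1/8
E[|S_3|] = Σ_m |m|·P(S_3=m) = 12/8 = 3/2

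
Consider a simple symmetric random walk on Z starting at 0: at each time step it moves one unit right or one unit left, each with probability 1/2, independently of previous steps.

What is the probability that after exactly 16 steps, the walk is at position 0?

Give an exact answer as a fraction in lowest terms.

To return to 0 after 16 steps: need exactly 8 steps of +1 and 8 of -1.
Favorable paths: C(16,8) = 12870
Total paths: 2^16 = 65536
P = 12870/65536 = 6435/32768

Answer: 6435/32768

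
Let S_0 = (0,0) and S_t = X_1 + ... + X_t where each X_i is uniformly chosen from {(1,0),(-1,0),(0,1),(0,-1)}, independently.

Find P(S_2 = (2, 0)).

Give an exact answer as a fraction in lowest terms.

Let h be the number of horizontal steps (so 2-h are vertical). To end at (2,0) need (h+2)/2 right-steps and ((2-h)+0)/2 up-steps.
Sum over h with 2 ≤ h ≤ 2, h ≡ 0 (mod 2), 2-h ≡ 0 (mod 2):
h=2: C(2,2)·C(2,2)·C(0,0) = 1·1·1 = 1
Total favorable: 1
Total paths: 4^2 = 16
P = 1/16 = 1/16

Answer: 1/16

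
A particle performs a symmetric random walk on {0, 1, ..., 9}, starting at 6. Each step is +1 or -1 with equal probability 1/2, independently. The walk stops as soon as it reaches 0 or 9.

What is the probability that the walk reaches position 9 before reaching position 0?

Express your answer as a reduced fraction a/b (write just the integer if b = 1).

Answer: 2/3

Derivation:
Symmetric walk (p = 1/2): the harmonic-function argument gives P(hit 9 before 0 | start at 6) = a/N.
P = 6/9 = 2/3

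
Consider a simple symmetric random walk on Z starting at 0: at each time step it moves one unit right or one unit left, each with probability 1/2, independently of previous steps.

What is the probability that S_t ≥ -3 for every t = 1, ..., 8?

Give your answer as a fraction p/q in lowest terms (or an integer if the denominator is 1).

Let f(t,s) = #length-t paths at position s with S_1..S_t all ≥ -3.
f(t,s) = f(t-1,s-1) + f(t-1,s+1) for s ≥ -3; f(t,s) = 0 for s < -3.
t=0: f(0,0)=1
t=1: f(1,-1)=1 f(1,1)=1
t=2: f(2,-2)=1 f(2,0)=2 f(2,2)=1
t=3: f(3,-3)=1 f(3,-1)=3 f(3,1)=3 f(3,3)=1
t=4: f(4,-2)=4 f(4,0)=6 f(4,2)=4 f(4,4)=1
t=5: f(5,-3)=4 f(5,-1)=10 f(5,1)=10 f(5,3)=5 f(5,5)=1
t=6: f(6,-2)=14 f(6,0)=20 f(6,2)=15 f(6,4)=6 f(6,6)=1
t=7: f(7,-3)=14 f(7,-1)=34 f(7,1)=35 f(7,3)=21 f(7,5)=7 f(7,7)=1
t=8: f(8,-2)=48 f(8,0)=69 f(8,2)=56 f(8,4)=28 f(8,6)=8 f(8,8)=1
Σ_s f(8,s) = 210
P = 210/256 = 105/128

Answer: 105/128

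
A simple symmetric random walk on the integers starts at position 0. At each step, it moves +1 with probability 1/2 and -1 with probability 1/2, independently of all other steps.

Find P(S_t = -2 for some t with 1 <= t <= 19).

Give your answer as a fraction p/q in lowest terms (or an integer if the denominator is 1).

Answer: 84883/131072

Derivation:
Count via complement. Let g(t,s) = #length-t paths at position s with S_1..S_t all ≠ -2.
g(t,s) = g(t-1,s-1) + g(t-1,s+1) for s ≠ -2; g(t,-2) = 0.
t=0: g(0,0)=1
t=1: g(1,-1)=1 g(1,1)=1
t=2: g(2,0)=2 g(2,2)=1
t=3: g(3,-1)=2 g(3,1)=3 g(3,3)=1
t=4: g(4,0)=5 g(4,2)=4 g(4,4)=1
t=5: g(5,-1)=5 g(5,1)=9 g(5,3)=5 g(5,5)=1
t=6: g(6,0)=14 g(6,2)=14 g(6,4)=6 g(6,6)=1
t=7: g(7,-1)=14 g(7,1)=28 g(7,3)=20 g(7,5)=7 g(7,7)=1
t=8: g(8,0)=42 g(8,2)=48 g(8,4)=27 g(8,6)=8 g(8,8)=1
t=9: g(9,-1)=42 g(9,1)=90 g(9,3)=75 g(9,5)=35 g(9,7)=9 g(9,9)=1
t=10: g(10,0)=132 g(10,2)=165 g(10,4)=110 g(10,6)=44 g(10,8)=10 g(10,10)=1
t=11: g(11,-1)=132 g(11,1)=297 g(11,3)=275 g(11,5)=154 g(11,7)=54 g(11,9)=11 g(11,11)=1
t=12: g(12,0)=429 g(12,2)=572 g(12,4)=429 g(12,6)=208 g(12,8)=65 g(12,10)=12 g(12,12)=1
t=13: g(13,-1)=429 g(13,1)=1001 g(13,3)=1001 g(13,5)=637 g(13,7)=273 g(13,9)=77 g(13,11)=13 g(13,13)=1
t=14: g(14,0)=1430 g(14,2)=2002 g(14,4)=1638 g(14,6)=910 g(14,8)=350 g(14,10)=90 g(14,12)=14 g(14,14)=1
t=15: g(15,-1)=1430 g(15,1)=3432 g(15,3)=3640 g(15,5)=2548 g(15,7)=1260 g(15,9)=440 g(15,11)=104 g(15,13)=15 g(15,15)=1
t=16: g(16,0)=4862 g(16,2)=7072 g(16,4)=6188 g(16,6)=3808 g(16,8)=1700 g(16,10)=544 g(16,12)=119 g(16,14)=16 g(16,16)=1
t=17: g(17,-1)=4862 g(17,1)=11934 g(17,3)=13260 g(17,5)=9996 g(17,7)=5508 g(17,9)=2244 g(17,11)=663 g(17,13)=135 g(17,15)=17 g(17,17)=1
t=18: g(18,0)=16796 g(18,2)=25194 g(18,4)=23256 g(18,6)=15504 g(18,8)=7752 g(18,10)=2907 g(18,12)=798 g(18,14)=152 g(18,16)=18 g(18,18)=1
t=19: g(19,-1)=16796 g(19,1)=41990 g(19,3)=48450 g(19,5)=38760 g(19,7)=23256 g(19,9)=10659 g(19,11)=3705 g(19,13)=950 g(19,15)=170 g(19,17)=19 g(19,19)=1
Paths never hitting -2: Σ_s g(19,s) = 184756
Paths hitting -2: 2^19 - 184756 = 339532
P = 339532/524288 = 84883/131072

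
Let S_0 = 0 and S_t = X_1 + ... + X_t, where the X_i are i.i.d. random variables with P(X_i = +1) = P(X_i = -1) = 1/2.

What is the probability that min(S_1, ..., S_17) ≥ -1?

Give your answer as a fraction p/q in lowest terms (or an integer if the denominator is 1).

Answer: 12155/32768

Derivation:
Let f(t,s) = #length-t paths at position s with S_1..S_t all ≥ -1.
f(t,s) = f(t-1,s-1) + f(t-1,s+1) for s ≥ -1; f(t,s) = 0 for s < -1.
t=0: f(0,0)=1
t=1: f(1,-1)=1 f(1,1)=1
t=2: f(2,0)=2 f(2,2)=1
t=3: f(3,-1)=2 f(3,1)=3 f(3,3)=1
t=4: f(4,0)=5 f(4,2)=4 f(4,4)=1
t=5: f(5,-1)=5 f(5,1)=9 f(5,3)=5 f(5,5)=1
t=6: f(6,0)=14 f(6,2)=14 f(6,4)=6 f(6,6)=1
t=7: f(7,-1)=14 f(7,1)=28 f(7,3)=20 f(7,5)=7 f(7,7)=1
t=8: f(8,0)=42 f(8,2)=48 f(8,4)=27 f(8,6)=8 f(8,8)=1
t=9: f(9,-1)=42 f(9,1)=90 f(9,3)=75 f(9,5)=35 f(9,7)=9 f(9,9)=1
t=10: f(10,0)=132 f(10,2)=165 f(10,4)=110 f(10,6)=44 f(10,8)=10 f(10,10)=1
t=11: f(11,-1)=132 f(11,1)=297 f(11,3)=275 f(11,5)=154 f(11,7)=54 f(11,9)=11 f(11,11)=1
t=12: f(12,0)=429 f(12,2)=572 f(12,4)=429 f(12,6)=208 f(12,8)=65 f(12,10)=12 f(12,12)=1
t=13: f(13,-1)=429 f(13,1)=1001 f(13,3)=1001 f(13,5)=637 f(13,7)=273 f(13,9)=77 f(13,11)=13 f(13,13)=1
t=14: f(14,0)=1430 f(14,2)=2002 f(14,4)=1638 f(14,6)=910 f(14,8)=350 f(14,10)=90 f(14,12)=14 f(14,14)=1
t=15: f(15,-1)=1430 f(15,1)=3432 f(15,3)=3640 f(15,5)=2548 f(15,7)=1260 f(15,9)=440 f(15,11)=104 f(15,13)=15 f(15,15)=1
t=16: f(16,0)=4862 f(16,2)=7072 f(16,4)=6188 f(16,6)=3808 f(16,8)=1700 f(16,10)=544 f(16,12)=119 f(16,14)=16 f(16,16)=1
t=17: f(17,-1)=4862 f(17,1)=11934 f(17,3)=13260 f(17,5)=9996 f(17,7)=5508 f(17,9)=2244 f(17,11)=663 f(17,13)=135 f(17,15)=17 f(17,17)=1
Σ_s f(17,s) = 48620
P = 48620/131072 = 12155/32768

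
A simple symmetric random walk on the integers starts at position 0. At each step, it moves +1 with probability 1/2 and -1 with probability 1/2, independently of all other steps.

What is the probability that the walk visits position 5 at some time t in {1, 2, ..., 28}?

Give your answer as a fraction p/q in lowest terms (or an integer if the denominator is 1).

Answer: 46295513/134217728

Derivation:
Count via complement. Let g(t,s) = #length-t paths at position s with S_1..S_t all ≠ 5.
g(t,s) = g(t-1,s-1) + g(t-1,s+1) for s ≠ 5; g(t,5) = 0.
t=0: g(0,0)=1
t=1: g(1,-1)=1 g(1,1)=1
t=2: g(2,-2)=1 g(2,0)=2 g(2,2)=1
t=3: g(3,-3)=1 g(3,-1)=3 g(3,1)=3 g(3,3)=1
t=4: g(4,-4)=1 g(4,-2)=4 g(4,0)=6 g(4,2)=4 g(4,4)=1
t=5: g(5,-5)=1 g(5,-3)=5 g(5,-1)=10 g(5,1)=10 g(5,3)=5
t=6: g(6,-6)=1 g(6,-4)=6 g(6,-2)=15 g(6,0)=20 g(6,2)=15 g(6,4)=5
t=7: g(7,-7)=1 g(7,-5)=7 g(7,-3)=21 g(7,-1)=35 g(7,1)=35 g(7,3)=20
t=8: g(8,-8)=1 g(8,-6)=8 g(8,-4)=28 g(8,-2)=56 g(8,0)=70 g(8,2)=55 g(8,4)=20
t=9: g(9,-9)=1 g(9,-7)=9 g(9,-5)=36 g(9,-3)=84 g(9,-1)=126 g(9,1)=125 g(9,3)=75
t=10: g(10,-10)=1 g(10,-8)=10 g(10,-6)=45 g(10,-4)=120 g(10,-2)=210 g(10,0)=251 g(10,2)=200 g(10,4)=75
t=11: g(11,-11)=1 g(11,-9)=11 g(11,-7)=55 g(11,-5)=165 g(11,-3)=330 g(11,-1)=461 g(11,1)=451 g(11,3)=275
t=12: g(12,-12)=1 g(12,-10)=12 g(12,-8)=66 g(12,-6)=220 g(12,-4)=495 g(12,-2)=791 g(12,0)=912 g(12,2)=726 g(12,4)=275
t=13: g(13,-13)=1 g(13,-11)=13 g(13,-9)=78 g(13,-7)=286 g(13,-5)=715 g(13,-3)=1286 g(13,-1)=1703 g(13,1)=1638 g(13,3)=1001
t=14: g(14,-14)=1 g(14,-12)=14 g(14,-10)=91 g(14,-8)=364 g(14,-6)=1001 g(14,-4)=2001 g(14,-2)=2989 g(14,0)=3341 g(14,2)=2639 g(14,4)=1001
t=15: g(15,-15)=1 g(15,-13)=15 g(15,-11)=105 g(15,-9)=455 g(15,-7)=1365 g(15,-5)=3002 g(15,-3)=4990 g(15,-1)=6330 g(15,1)=5980 g(15,3)=3640
t=16: g(16,-16)=1 g(16,-14)=16 g(16,-12)=120 g(16,-10)=560 g(16,-8)=1820 g(16,-6)=4367 g(16,-4)=7992 g(16,-2)=11320 g(16,0)=12310 g(16,2)=9620 g(16,4)=3640
t=17: g(17,-17)=1 g(17,-15)=17 g(17,-13)=136 g(17,-11)=680 g(17,-9)=2380 g(17,-7)=6187 g(17,-5)=12359 g(17,-3)=19312 g(17,-1)=23630 g(17,1)=21930 g(17,3)=13260
t=18: g(18,-18)=1 g(18,-16)=18 g(18,-14)=153 g(18,-12)=816 g(18,-10)=3060 g(18,-8)=8567 g(18,-6)=18546 g(18,-4)=31671 g(18,-2)=42942 g(18,0)=45560 g(18,2)=35190 g(18,4)=13260
t=19: g(19,-19)=1 g(19,-17)=19 g(19,-15)=171 g(19,-13)=969 g(19,-11)=3876 g(19,-9)=11627 g(19,-7)=27113 g(19,-5)=50217 g(19,-3)=74613 g(19,-1)=88502 g(19,1)=80750 g(19,3)=48450
t=20: g(20,-20)=1 g(20,-18)=20 g(20,-16)=190 g(20,-14)=1140 g(20,-12)=4845 g(20,-10)=15503 g(20,-8)=38740 g(20,-6)=77330 g(20,-4)=124830 g(20,-2)=163115 g(20,0)=169252 g(20,2)=129200 g(20,4)=48450
t=21: g(21,-21)=1 g(21,-19)=21 g(21,-17)=210 g(21,-15)=1330 g(21,-13)=5985 g(21,-11)=20348 g(21,-9)=54243 g(21,-7)=116070 g(21,-5)=202160 g(21,-3)=287945 g(21,-1)=332367 g(21,1)=298452 g(21,3)=177650
t=22: g(22,-22)=1 g(22,-20)=22 g(22,-18)=231 g(22,-16)=1540 g(22,-14)=7315 g(22,-12)=26333 g(22,-10)=74591 g(22,-8)=170313 g(22,-6)=318230 g(22,-4)=490105 g(22,-2)=620312 g(22,0)=630819 g(22,2)=476102 g(22,4)=177650
t=23: g(23,-23)=1 g(23,-21)=23 g(23,-19)=253 g(23,-17)=1771 g(23,-15)=8855 g(23,-13)=33648 g(23,-11)=100924 g(23,-9)=244904 g(23,-7)=488543 g(23,-5)=808335 g(23,-3)=1110417 g(23,-1)=1251131 g(23,1)=1106921 g(23,3)=653752
t=24: g(24,-24)=1 g(24,-22)=24 g(24,-20)=276 g(24,-18)=2024 g(24,-16)=10626 g(24,-14)=42503 g(24,-12)=134572 g(24,-10)=345828 g(24,-8)=733447 g(24,-6)=1296878 g(24,-4)=1918752 g(24,-2)=2361548 g(24,0)=2358052 g(24,2)=1760673 g(24,4)=653752
t=25: g(25,-25)=1 g(25,-23)=25 g(25,-21)=300 g(25,-19)=2300 g(25,-17)=12650 g(25,-15)=53129 g(25,-13)=177075 g(25,-11)=480400 g(25,-9)=1079275 g(25,-7)=2030325 g(25,-5)=3215630 g(25,-3)=4280300 g(25,-1)=4719600 g(25,1)=4118725 g(25,3)=2414425
t=26: g(26,-26)=1 g(26,-24)=26 g(26,-22)=325 g(26,-20)=2600 g(26,-18)=14950 g(26,-16)=65779 g(26,-14)=230204 g(26,-12)=657475 g(26,-10)=1559675 g(26,-8)=3109600 g(26,-6)=5245955 g(26,-4)=7495930 g(26,-2)=8999900 g(26,0)=8838325 g(26,2)=6533150 g(26,4)=2414425
t=27: g(27,-27)=1 g(27,-25)=27 g(27,-23)=351 g(27,-21)=2925 g(27,-19)=17550 g(27,-17)=80729 g(27,-15)=295983 g(27,-13)=887679 g(27,-11)=2217150 g(27,-9)=4669275 g(27,-7)=8355555 g(27,-5)=12741885 g(27,-3)=16495830 g(27,-1)=17838225 g(27,1)=15371475 g(27,3)=8947575
t=28: g(28,-28)=1 g(28,-26)=28 g(28,-24)=378 g(28,-22)=3276 g(28,-20)=20475 g(28,-18)=98279 g(28,-16)=376712 g(28,-14)=1183662 g(28,-12)=3104829 g(28,-10)=6886425 g(28,-8)=13024830 g(28,-6)=21097440 g(28,-4)=29237715 g(28,-2)=34334055 g(28,0)=33209700 g(28,2)=24319050 g(28,4)=8947575
Paths never hitting 5: Σ_s g(28,s) = 175844430
Paths hitting 5: 2^28 - 175844430 = 92591026
P = 92591026/268435456 = 46295513/134217728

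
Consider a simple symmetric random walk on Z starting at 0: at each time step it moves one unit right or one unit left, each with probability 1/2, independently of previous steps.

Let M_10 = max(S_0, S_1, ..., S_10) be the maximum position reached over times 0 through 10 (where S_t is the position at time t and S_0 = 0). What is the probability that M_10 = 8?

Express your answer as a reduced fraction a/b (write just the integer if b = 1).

Answer: 5/512

Derivation:
Let M_10 = max(S_0,...,S_10). Use the reflection principle: for j ≥ 1, #{paths with M_10 ≥ j} = #{S_10 ≥ j} + #{S_10 ≥ j+1}.
By reflection, #{M_10 ≥ 8} = #{S_10 ≥ 8} + #{S_10 ≥ 9} = 11 + 1 = 12.
#{M_10 ≥ 9} = #{S_10 ≥ 9} + #{S_10 ≥ 10} = 1 + 1 = 2.
#{M_10 = 8} = 12 - 2 = 10.
P(M_10 = 8) = 10/1024 = 5/512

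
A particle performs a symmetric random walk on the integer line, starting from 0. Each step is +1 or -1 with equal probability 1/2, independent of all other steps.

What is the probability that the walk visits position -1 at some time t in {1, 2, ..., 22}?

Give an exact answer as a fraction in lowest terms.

Count via complement. Let g(t,s) = #length-t paths at position s with S_1..S_t all ≠ -1.
g(t,s) = g(t-1,s-1) + g(t-1,s+1) for s ≠ -1; g(t,-1) = 0.
t=0: g(0,0)=1
t=1: g(1,1)=1
t=2: g(2,0)=1 g(2,2)=1
t=3: g(3,1)=2 g(3,3)=1
t=4: g(4,0)=2 g(4,2)=3 g(4,4)=1
t=5: g(5,1)=5 g(5,3)=4 g(5,5)=1
t=6: g(6,0)=5 g(6,2)=9 g(6,4)=5 g(6,6)=1
t=7: g(7,1)=14 g(7,3)=14 g(7,5)=6 g(7,7)=1
t=8: g(8,0)=14 g(8,2)=28 g(8,4)=20 g(8,6)=7 g(8,8)=1
t=9: g(9,1)=42 g(9,3)=48 g(9,5)=27 g(9,7)=8 g(9,9)=1
t=10: g(10,0)=42 g(10,2)=90 g(10,4)=75 g(10,6)=35 g(10,8)=9 g(10,10)=1
t=11: g(11,1)=132 g(11,3)=165 g(11,5)=110 g(11,7)=44 g(11,9)=10 g(11,11)=1
t=12: g(12,0)=132 g(12,2)=297 g(12,4)=275 g(12,6)=154 g(12,8)=54 g(12,10)=11 g(12,12)=1
t=13: g(13,1)=429 g(13,3)=572 g(13,5)=429 g(13,7)=208 g(13,9)=65 g(13,11)=12 g(13,13)=1
t=14: g(14,0)=429 g(14,2)=1001 g(14,4)=1001 g(14,6)=637 g(14,8)=273 g(14,10)=77 g(14,12)=13 g(14,14)=1
t=15: g(15,1)=1430 g(15,3)=2002 g(15,5)=1638 g(15,7)=910 g(15,9)=350 g(15,11)=90 g(15,13)=14 g(15,15)=1
t=16: g(16,0)=1430 g(16,2)=3432 g(16,4)=3640 g(16,6)=2548 g(16,8)=1260 g(16,10)=440 g(16,12)=104 g(16,14)=15 g(16,16)=1
t=17: g(17,1)=4862 g(17,3)=7072 g(17,5)=6188 g(17,7)=3808 g(17,9)=1700 g(17,11)=544 g(17,13)=119 g(17,15)=16 g(17,17)=1
t=18: g(18,0)=4862 g(18,2)=11934 g(18,4)=13260 g(18,6)=9996 g(18,8)=5508 g(18,10)=2244 g(18,12)=663 g(18,14)=135 g(18,16)=17 g(18,18)=1
t=19: g(19,1)=16796 g(19,3)=25194 g(19,5)=23256 g(19,7)=15504 g(19,9)=7752 g(19,11)=2907 g(19,13)=798 g(19,15)=152 g(19,17)=18 g(19,19)=1
t=20: g(20,0)=16796 g(20,2)=41990 g(20,4)=48450 g(20,6)=38760 g(20,8)=23256 g(20,10)=10659 g(20,12)=3705 g(20,14)=950 g(20,16)=170 g(20,18)=19 g(20,20)=1
t=21: g(21,1)=58786 g(21,3)=90440 g(21,5)=87210 g(21,7)=62016 g(21,9)=33915 g(21,11)=14364 g(21,13)=4655 g(21,15)=1120 g(21,17)=189 g(21,19)=20 g(21,21)=1
t=22: g(22,0)=58786 g(22,2)=149226 g(22,4)=177650 g(22,6)=149226 g(22,8)=95931 g(22,10)=48279 g(22,12)=19019 g(22,14)=5775 g(22,16)=1309 g(22,18)=209 g(22,20)=21 g(22,22)=1
Paths never hitting -1: Σ_s g(22,s) = 705432
Paths hitting -1: 2^22 - 705432 = 3488872
P = 3488872/4194304 = 436109/524288

Answer: 436109/524288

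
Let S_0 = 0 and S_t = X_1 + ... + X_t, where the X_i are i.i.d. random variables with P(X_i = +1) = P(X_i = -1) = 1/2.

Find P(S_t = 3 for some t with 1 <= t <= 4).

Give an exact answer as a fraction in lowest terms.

Answer: 1/8

Derivation:
Count via complement. Let g(t,s) = #length-t paths at position s with S_1..S_t all ≠ 3.
g(t,s) = g(t-1,s-1) + g(t-1,s+1) for s ≠ 3; g(t,3) = 0.
t=0: g(0,0)=1
t=1: g(1,-1)=1 g(1,1)=1
t=2: g(2,-2)=1 g(2,0)=2 g(2,2)=1
t=3: g(3,-3)=1 g(3,-1)=3 g(3,1)=3
t=4: g(4,-4)=1 g(4,-2)=4 g(4,0)=6 g(4,2)=3
Paths never hitting 3: Σ_s g(4,s) = 14
Paths hitting 3: 2^4 - 14 = 2
P = 2/16 = 1/8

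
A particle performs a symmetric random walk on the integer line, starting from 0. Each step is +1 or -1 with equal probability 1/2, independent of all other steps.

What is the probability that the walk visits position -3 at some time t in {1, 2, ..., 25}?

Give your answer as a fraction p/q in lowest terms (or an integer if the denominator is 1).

Count via complement. Let g(t,s) = #length-t paths at position s with S_1..S_t all ≠ -3.
g(t,s) = g(t-1,s-1) + g(t-1,s+1) for s ≠ -3; g(t,-3) = 0.
t=0: g(0,0)=1
t=1: g(1,-1)=1 g(1,1)=1
t=2: g(2,-2)=1 g(2,0)=2 g(2,2)=1
t=3: g(3,-1)=3 g(3,1)=3 g(3,3)=1
t=4: g(4,-2)=3 g(4,0)=6 g(4,2)=4 g(4,4)=1
t=5: g(5,-1)=9 g(5,1)=10 g(5,3)=5 g(5,5)=1
t=6: g(6,-2)=9 g(6,0)=19 g(6,2)=15 g(6,4)=6 g(6,6)=1
t=7: g(7,-1)=28 g(7,1)=34 g(7,3)=21 g(7,5)=7 g(7,7)=1
t=8: g(8,-2)=28 g(8,0)=62 g(8,2)=55 g(8,4)=28 g(8,6)=8 g(8,8)=1
t=9: g(9,-1)=90 g(9,1)=117 g(9,3)=83 g(9,5)=36 g(9,7)=9 g(9,9)=1
t=10: g(10,-2)=90 g(10,0)=207 g(10,2)=200 g(10,4)=119 g(10,6)=45 g(10,8)=10 g(10,10)=1
t=11: g(11,-1)=297 g(11,1)=407 g(11,3)=319 g(11,5)=164 g(11,7)=55 g(11,9)=11 g(11,11)=1
t=12: g(12,-2)=297 g(12,0)=704 g(12,2)=726 g(12,4)=483 g(12,6)=219 g(12,8)=66 g(12,10)=12 g(12,12)=1
t=13: g(13,-1)=1001 g(13,1)=1430 g(13,3)=1209 g(13,5)=702 g(13,7)=285 g(13,9)=78 g(13,11)=13 g(13,13)=1
t=14: g(14,-2)=1001 g(14,0)=2431 g(14,2)=2639 g(14,4)=1911 g(14,6)=987 g(14,8)=363 g(14,10)=91 g(14,12)=14 g(14,14)=1
t=15: g(15,-1)=3432 g(15,1)=5070 g(15,3)=4550 g(15,5)=2898 g(15,7)=1350 g(15,9)=454 g(15,11)=105 g(15,13)=15 g(15,15)=1
t=16: g(16,-2)=3432 g(16,0)=8502 g(16,2)=9620 g(16,4)=7448 g(16,6)=4248 g(16,8)=1804 g(16,10)=559 g(16,12)=120 g(16,14)=16 g(16,16)=1
t=17: g(17,-1)=11934 g(17,1)=18122 g(17,3)=17068 g(17,5)=11696 g(17,7)=6052 g(17,9)=2363 g(17,11)=679 g(17,13)=136 g(17,15)=17 g(17,17)=1
t=18: g(18,-2)=11934 g(18,0)=30056 g(18,2)=35190 g(18,4)=28764 g(18,6)=17748 g(18,8)=8415 g(18,10)=3042 g(18,12)=815 g(18,14)=153 g(18,16)=18 g(18,18)=1
t=19: g(19,-1)=41990 g(19,1)=65246 g(19,3)=63954 g(19,5)=46512 g(19,7)=26163 g(19,9)=11457 g(19,11)=3857 g(19,13)=968 g(19,15)=171 g(19,17)=19 g(19,19)=1
t=20: g(20,-2)=41990 g(20,0)=107236 g(20,2)=129200 g(20,4)=110466 g(20,6)=72675 g(20,8)=37620 g(20,10)=15314 g(20,12)=4825 g(20,14)=1139 g(20,16)=190 g(20,18)=20 g(20,20)=1
t=21: g(21,-1)=149226 g(21,1)=236436 g(21,3)=239666 g(21,5)=183141 g(21,7)=110295 g(21,9)=52934 g(21,11)=20139 g(21,13)=5964 g(21,15)=1329 g(21,17)=210 g(21,19)=21 g(21,21)=1
t=22: g(22,-2)=149226 g(22,0)=385662 g(22,2)=476102 g(22,4)=422807 g(22,6)=293436 g(22,8)=163229 g(22,10)=73073 g(22,12)=26103 g(22,14)=7293 g(22,16)=1539 g(22,18)=231 g(22,20)=22 g(22,22)=1
t=23: g(23,-1)=534888 g(23,1)=861764 g(23,3)=898909 g(23,5)=716243 g(23,7)=456665 g(23,9)=236302 g(23,11)=99176 g(23,13)=33396 g(23,15)=8832 g(23,17)=1770 g(23,19)=253 g(23,21)=23 g(23,23)=1
t=24: g(24,-2)=534888 g(24,0)=1396652 g(24,2)=1760673 g(24,4)=1615152 g(24,6)=1172908 g(24,8)=692967 g(24,10)=335478 g(24,12)=132572 g(24,14)=42228 g(24,16)=10602 g(24,18)=2023 g(24,20)=276 g(24,22)=24 g(24,24)=1
t=25: g(25,-1)=1931540 g(25,1)=3157325 g(25,3)=3375825 g(25,5)=2788060 g(25,7)=1865875 g(25,9)=1028445 g(25,11)=468050 g(25,13)=174800 g(25,15)=52830 g(25,17)=12625 g(25,19)=2299 g(25,21)=300 g(25,23)=25 g(25,25)=1
Paths never hitting -3: Σ_s g(25,s) = 14858000
Paths hitting -3: 2^25 - 14858000 = 18696432
P = 18696432/33554432 = 1168527/2097152

Answer: 1168527/2097152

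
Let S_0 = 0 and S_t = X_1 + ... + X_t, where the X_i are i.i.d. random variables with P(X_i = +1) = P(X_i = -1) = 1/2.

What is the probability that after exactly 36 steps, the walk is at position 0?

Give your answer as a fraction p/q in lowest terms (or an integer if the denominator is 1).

To return to 0 after 36 steps: need exactly 18 steps of +1 and 18 of -1.
Favorable paths: C(36,18) = 9075135300
Total paths: 2^36 = 68719476736
P = 9075135300/68719476736 = 2268783825/17179869184

Answer: 2268783825/17179869184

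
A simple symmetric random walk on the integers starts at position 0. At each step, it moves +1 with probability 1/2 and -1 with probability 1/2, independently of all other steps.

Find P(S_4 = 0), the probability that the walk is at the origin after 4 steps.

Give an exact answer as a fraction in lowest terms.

To return to 0 after 4 steps: need exactly 2 steps of +1 and 2 of -1.
Favorable paths: C(4,2) = 6
Total paths: 2^4 = 16
P = 6/16 = 3/8

Answer: 3/8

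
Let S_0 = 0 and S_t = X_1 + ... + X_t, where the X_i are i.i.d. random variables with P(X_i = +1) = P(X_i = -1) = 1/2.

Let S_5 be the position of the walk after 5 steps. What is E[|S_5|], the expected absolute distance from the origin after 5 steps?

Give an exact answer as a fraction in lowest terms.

Answer: 15/8

Derivation:
S_5 takes values m ≡ 1 (mod 2) with |m| ≤ 5; P(S_5=m) = C(5,(5+m)/2)/2^5.
Total paths: 2^5 = 32
Distribution: P(S=-5)=1/32, P(S=-3)=5/32, P(S=-1)=10/32, P(S=1)=10/32, P(S=3)=5/32, P(S=5)=1/32
E[|S_5|] = Σ_m |m|·P(S_5=m) = 60/32 = 15/8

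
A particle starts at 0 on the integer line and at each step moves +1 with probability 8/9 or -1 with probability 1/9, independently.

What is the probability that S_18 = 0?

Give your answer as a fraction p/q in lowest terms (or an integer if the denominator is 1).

Answer: 6525665935360/150094635296999121

Derivation:
To be at 0 after 18 steps: need exactly 9 steps of +1 and 9 of -1.
Number of such sequences: C(18,9) = 48620
Each has probability (8/9)^9 · (1/9)^9 = 134217728/150094635296999121
P = 48620 · 134217728/150094635296999121 = 6525665935360/150094635296999121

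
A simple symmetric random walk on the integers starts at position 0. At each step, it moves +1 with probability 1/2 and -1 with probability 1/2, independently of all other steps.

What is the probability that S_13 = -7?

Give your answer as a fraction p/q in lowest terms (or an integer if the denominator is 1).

Answer: 143/4096

Derivation:
To reach position -7 after 13 steps: need 3 steps of +1 and 10 of -1.
Favorable paths: C(13,3) = 286
Total paths: 2^13 = 8192
P = 286/8192 = 143/4096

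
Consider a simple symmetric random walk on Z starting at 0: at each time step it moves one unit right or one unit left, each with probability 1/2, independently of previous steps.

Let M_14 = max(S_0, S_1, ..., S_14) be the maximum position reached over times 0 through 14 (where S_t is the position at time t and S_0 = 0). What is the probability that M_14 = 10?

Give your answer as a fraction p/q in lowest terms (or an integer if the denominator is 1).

Answer: 91/16384

Derivation:
Let M_14 = max(S_0,...,S_14). Use the reflection principle: for j ≥ 1, #{paths with M_14 ≥ j} = #{S_14 ≥ j} + #{S_14 ≥ j+1}.
By reflection, #{M_14 ≥ 10} = #{S_14 ≥ 10} + #{S_14 ≥ 11} = 106 + 15 = 121.
#{M_14 ≥ 11} = #{S_14 ≥ 11} + #{S_14 ≥ 12} = 15 + 15 = 30.
#{M_14 = 10} = 121 - 30 = 91.
P(M_14 = 10) = 91/16384 = 91/16384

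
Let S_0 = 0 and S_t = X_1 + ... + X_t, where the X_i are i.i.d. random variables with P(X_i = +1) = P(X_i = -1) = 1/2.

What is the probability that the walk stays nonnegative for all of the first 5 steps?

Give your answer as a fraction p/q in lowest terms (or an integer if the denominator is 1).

Let f(t,s) = #length-t paths at position s with S_1..S_t all ≥ 0.
f(t,s) = f(t-1,s-1) + f(t-1,s+1) for s ≥ 0; f(t,s) = 0 for s < 0.
t=0: f(0,0)=1
t=1: f(1,1)=1
t=2: f(2,0)=1 f(2,2)=1
t=3: f(3,1)=2 f(3,3)=1
t=4: f(4,0)=2 f(4,2)=3 f(4,4)=1
t=5: f(5,1)=5 f(5,3)=4 f(5,5)=1
Σ_s f(5,s) = 10
P = 10/32 = 5/16

Answer: 5/16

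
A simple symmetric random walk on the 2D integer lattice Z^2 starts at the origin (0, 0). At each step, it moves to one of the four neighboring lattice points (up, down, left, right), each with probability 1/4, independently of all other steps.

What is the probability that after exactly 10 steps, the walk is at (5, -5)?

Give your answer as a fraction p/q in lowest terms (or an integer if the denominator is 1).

Answer: 63/262144

Derivation:
Let h be the number of horizontal steps (so 10-h are vertical). To end at (5,-5) need (h+5)/2 right-steps and ((10-h)-5)/2 up-steps.
Sum over h with 5 ≤ h ≤ 5, h ≡ 1 (mod 2), 10-h ≡ 1 (mod 2):
h=5: C(10,5)·C(5,5)·C(5,0) = 252·1·1 = 252
Total favorable: 252
Total paths: 4^10 = 1048576
P = 252/1048576 = 63/262144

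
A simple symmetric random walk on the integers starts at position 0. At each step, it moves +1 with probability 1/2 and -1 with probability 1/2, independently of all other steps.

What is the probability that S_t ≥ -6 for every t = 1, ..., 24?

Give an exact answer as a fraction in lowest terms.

Let f(t,s) = #length-t paths at position s with S_1..S_t all ≥ -6.
f(t,s) = f(t-1,s-1) + f(t-1,s+1) for s ≥ -6; f(t,s) = 0 for s < -6.
t=0: f(0,0)=1
t=1: f(1,-1)=1 f(1,1)=1
t=2: f(2,-2)=1 f(2,0)=2 f(2,2)=1
t=3: f(3,-3)=1 f(3,-1)=3 f(3,1)=3 f(3,3)=1
t=4: f(4,-4)=1 f(4,-2)=4 f(4,0)=6 f(4,2)=4 f(4,4)=1
t=5: f(5,-5)=1 f(5,-3)=5 f(5,-1)=10 f(5,1)=10 f(5,3)=5 f(5,5)=1
t=6: f(6,-6)=1 f(6,-4)=6 f(6,-2)=15 f(6,0)=20 f(6,2)=15 f(6,4)=6 f(6,6)=1
t=7: f(7,-5)=7 f(7,-3)=21 f(7,-1)=35 f(7,1)=35 f(7,3)=21 f(7,5)=7 f(7,7)=1
t=8: f(8,-6)=7 f(8,-4)=28 f(8,-2)=56 f(8,0)=70 f(8,2)=56 f(8,4)=28 f(8,6)=8 f(8,8)=1
t=9: f(9,-5)=35 f(9,-3)=84 f(9,-1)=126 f(9,1)=126 f(9,3)=84 f(9,5)=36 f(9,7)=9 f(9,9)=1
t=10: f(10,-6)=35 f(10,-4)=119 f(10,-2)=210 f(10,0)=252 f(10,2)=210 f(10,4)=120 f(10,6)=45 f(10,8)=10 f(10,10)=1
t=11: f(11,-5)=154 f(11,-3)=329 f(11,-1)=462 f(11,1)=462 f(11,3)=330 f(11,5)=165 f(11,7)=55 f(11,9)=11 f(11,11)=1
t=12: f(12,-6)=154 f(12,-4)=483 f(12,-2)=791 f(12,0)=924 f(12,2)=792 f(12,4)=495 f(12,6)=220 f(12,8)=66 f(12,10)=12 f(12,12)=1
t=13: f(13,-5)=637 f(13,-3)=1274 f(13,-1)=1715 f(13,1)=1716 f(13,3)=1287 f(13,5)=715 f(13,7)=286 f(13,9)=78 f(13,11)=13 f(13,13)=1
t=14: f(14,-6)=637 f(14,-4)=1911 f(14,-2)=2989 f(14,0)=3431 f(14,2)=3003 f(14,4)=2002 f(14,6)=1001 f(14,8)=364 f(14,10)=91 f(14,12)=14 f(14,14)=1
t=15: f(15,-5)=2548 f(15,-3)=4900 f(15,-1)=6420 f(15,1)=6434 f(15,3)=5005 f(15,5)=3003 f(15,7)=1365 f(15,9)=455 f(15,11)=105 f(15,13)=15 f(15,15)=1
t=16: f(16,-6)=2548 f(16,-4)=7448 f(16,-2)=11320 f(16,0)=12854 f(16,2)=11439 f(16,4)=8008 f(16,6)=4368 f(16,8)=1820 f(16,10)=560 f(16,12)=120 f(16,14)=16 f(16,16)=1
t=17: f(17,-5)=9996 f(17,-3)=18768 f(17,-1)=24174 f(17,1)=24293 f(17,3)=19447 f(17,5)=12376 f(17,7)=6188 f(17,9)=2380 f(17,11)=680 f(17,13)=136 f(17,15)=17 f(17,17)=1
t=18: f(18,-6)=9996 f(18,-4)=28764 f(18,-2)=42942 f(18,0)=48467 f(18,2)=43740 f(18,4)=31823 f(18,6)=18564 f(18,8)=8568 f(18,10)=3060 f(18,12)=816 f(18,14)=153 f(18,16)=18 f(18,18)=1
t=19: f(19,-5)=38760 f(19,-3)=71706 f(19,-1)=91409 f(19,1)=92207 f(19,3)=75563 f(19,5)=50387 f(19,7)=27132 f(19,9)=11628 f(19,11)=3876 f(19,13)=969 f(19,15)=171 f(19,17)=19 f(19,19)=1
t=20: f(20,-6)=38760 f(20,-4)=110466 f(20,-2)=163115 f(20,0)=183616 f(20,2)=167770 f(20,4)=125950 f(20,6)=77519 f(20,8)=38760 f(20,10)=15504 f(20,12)=4845 f(20,14)=1140 f(20,16)=190 f(20,18)=20 f(20,20)=1
t=21: f(21,-5)=149226 f(21,-3)=273581 f(21,-1)=346731 f(21,1)=351386 f(21,3)=293720 f(21,5)=203469 f(21,7)=116279 f(21,9)=54264 f(21,11)=20349 f(21,13)=5985 f(21,15)=1330 f(21,17)=210 f(21,19)=21 f(21,21)=1
t=22: f(22,-6)=149226 f(22,-4)=422807 f(22,-2)=620312 f(22,0)=698117 f(22,2)=645106 f(22,4)=497189 f(22,6)=319748 f(22,8)=170543 f(22,10)=74613 f(22,12)=26334 f(22,14)=7315 f(22,16)=1540 f(22,18)=231 f(22,20)=22 f(22,22)=1
t=23: f(23,-5)=572033 f(23,-3)=1043119 f(23,-1)=1318429 f(23,1)=1343223 f(23,3)=1142295 f(23,5)=816937 f(23,7)=490291 f(23,9)=245156 f(23,11)=100947 f(23,13)=33649 f(23,15)=8855 f(23,17)=1771 f(23,19)=253 f(23,21)=23 f(23,23)=1
t=24: f(24,-6)=572033 f(24,-4)=1615152 f(24,-2)=2361548 f(24,0)=2661652 f(24,2)=2485518 f(24,4)=1959232 f(24,6)=1307228 f(24,8)=735447 f(24,10)=346103 f(24,12)=134596 f(24,14)=42504 f(24,16)=10626 f(24,18)=2024 f(24,20)=276 f(24,22)=24 f(24,24)=1
Σ_s f(24,s) = 14233964
P = 14233964/16777216 = 3558491/4194304

Answer: 3558491/4194304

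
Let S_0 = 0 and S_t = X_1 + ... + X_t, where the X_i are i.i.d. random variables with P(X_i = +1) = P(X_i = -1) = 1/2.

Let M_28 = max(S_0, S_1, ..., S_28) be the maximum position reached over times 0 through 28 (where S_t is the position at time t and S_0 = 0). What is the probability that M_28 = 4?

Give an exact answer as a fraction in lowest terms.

Answer: 30421755/268435456

Derivation:
Let M_28 = max(S_0,...,S_28). Use the reflection principle: for j ≥ 1, #{paths with M_28 ≥ j} = #{S_28 ≥ j} + #{S_28 ≥ j+1}.
By reflection, #{M_28 ≥ 4} = #{S_28 ≥ 4} + #{S_28 ≥ 5} = 76717268 + 46295513 = 123012781.
#{M_28 ≥ 5} = #{S_28 ≥ 5} + #{S_28 ≥ 6} = 46295513 + 46295513 = 92591026.
#{M_28 = 4} = 123012781 - 92591026 = 30421755.
P(M_28 = 4) = 30421755/268435456 = 30421755/268435456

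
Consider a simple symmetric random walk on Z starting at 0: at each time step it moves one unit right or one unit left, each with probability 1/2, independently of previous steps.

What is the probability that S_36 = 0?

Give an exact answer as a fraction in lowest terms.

Answer: 2268783825/17179869184

Derivation:
To return to 0 after 36 steps: need exactly 18 steps of +1 and 18 of -1.
Favorable paths: C(36,18) = 9075135300
Total paths: 2^36 = 68719476736
P = 9075135300/68719476736 = 2268783825/17179869184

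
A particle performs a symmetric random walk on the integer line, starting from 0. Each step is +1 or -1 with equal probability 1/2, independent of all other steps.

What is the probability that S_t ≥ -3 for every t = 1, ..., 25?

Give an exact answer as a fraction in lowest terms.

Let f(t,s) = #length-t paths at position s with S_1..S_t all ≥ -3.
f(t,s) = f(t-1,s-1) + f(t-1,s+1) for s ≥ -3; f(t,s) = 0 for s < -3.
t=0: f(0,0)=1
t=1: f(1,-1)=1 f(1,1)=1
t=2: f(2,-2)=1 f(2,0)=2 f(2,2)=1
t=3: f(3,-3)=1 f(3,-1)=3 f(3,1)=3 f(3,3)=1
t=4: f(4,-2)=4 f(4,0)=6 f(4,2)=4 f(4,4)=1
t=5: f(5,-3)=4 f(5,-1)=10 f(5,1)=10 f(5,3)=5 f(5,5)=1
t=6: f(6,-2)=14 f(6,0)=20 f(6,2)=15 f(6,4)=6 f(6,6)=1
t=7: f(7,-3)=14 f(7,-1)=34 f(7,1)=35 f(7,3)=21 f(7,5)=7 f(7,7)=1
t=8: f(8,-2)=48 f(8,0)=69 f(8,2)=56 f(8,4)=28 f(8,6)=8 f(8,8)=1
t=9: f(9,-3)=48 f(9,-1)=117 f(9,1)=125 f(9,3)=84 f(9,5)=36 f(9,7)=9 f(9,9)=1
t=10: f(10,-2)=165 f(10,0)=242 f(10,2)=209 f(10,4)=120 f(10,6)=45 f(10,8)=10 f(10,10)=1
t=11: f(11,-3)=165 f(11,-1)=407 f(11,1)=451 f(11,3)=329 f(11,5)=165 f(11,7)=55 f(11,9)=11 f(11,11)=1
t=12: f(12,-2)=572 f(12,0)=858 f(12,2)=780 f(12,4)=494 f(12,6)=220 f(12,8)=66 f(12,10)=12 f(12,12)=1
t=13: f(13,-3)=572 f(13,-1)=1430 f(13,1)=1638 f(13,3)=1274 f(13,5)=714 f(13,7)=286 f(13,9)=78 f(13,11)=13 f(13,13)=1
t=14: f(14,-2)=2002 f(14,0)=3068 f(14,2)=2912 f(14,4)=1988 f(14,6)=1000 f(14,8)=364 f(14,10)=91 f(14,12)=14 f(14,14)=1
t=15: f(15,-3)=2002 f(15,-1)=5070 f(15,1)=5980 f(15,3)=4900 f(15,5)=2988 f(15,7)=1364 f(15,9)=455 f(15,11)=105 f(15,13)=15 f(15,15)=1
t=16: f(16,-2)=7072 f(16,0)=11050 f(16,2)=10880 f(16,4)=7888 f(16,6)=4352 f(16,8)=1819 f(16,10)=560 f(16,12)=120 f(16,14)=16 f(16,16)=1
t=17: f(17,-3)=7072 f(17,-1)=18122 f(17,1)=21930 f(17,3)=18768 f(17,5)=12240 f(17,7)=6171 f(17,9)=2379 f(17,11)=680 f(17,13)=136 f(17,15)=17 f(17,17)=1
t=18: f(18,-2)=25194 f(18,0)=40052 f(18,2)=40698 f(18,4)=31008 f(18,6)=18411 f(18,8)=8550 f(18,10)=3059 f(18,12)=816 f(18,14)=153 f(18,16)=18 f(18,18)=1
t=19: f(19,-3)=25194 f(19,-1)=65246 f(19,1)=80750 f(19,3)=71706 f(19,5)=49419 f(19,7)=26961 f(19,9)=11609 f(19,11)=3875 f(19,13)=969 f(19,15)=171 f(19,17)=19 f(19,19)=1
t=20: f(20,-2)=90440 f(20,0)=145996 f(20,2)=152456 f(20,4)=121125 f(20,6)=76380 f(20,8)=38570 f(20,10)=15484 f(20,12)=4844 f(20,14)=1140 f(20,16)=190 f(20,18)=20 f(20,20)=1
t=21: f(21,-3)=90440 f(21,-1)=236436 f(21,1)=298452 f(21,3)=273581 f(21,5)=197505 f(21,7)=114950 f(21,9)=54054 f(21,11)=20328 f(21,13)=5984 f(21,15)=1330 f(21,17)=210 f(21,19)=21 f(21,21)=1
t=22: f(22,-2)=326876 f(22,0)=534888 f(22,2)=572033 f(22,4)=471086 f(22,6)=312455 f(22,8)=169004 f(22,10)=74382 f(22,12)=26312 f(22,14)=7314 f(22,16)=1540 f(22,18)=231 f(22,20)=22 f(22,22)=1
t=23: f(23,-3)=326876 f(23,-1)=861764 f(23,1)=1106921 f(23,3)=1043119 f(23,5)=783541 f(23,7)=481459 f(23,9)=243386 f(23,11)=100694 f(23,13)=33626 f(23,15)=8854 f(23,17)=1771 f(23,19)=253 f(23,21)=23 f(23,23)=1
t=24: f(24,-2)=1188640 f(24,0)=1968685 f(24,2)=2150040 f(24,4)=1826660 f(24,6)=1265000 f(24,8)=724845 f(24,10)=344080 f(24,12)=134320 f(24,14)=42480 f(24,16)=10625 f(24,18)=2024 f(24,20)=276 f(24,22)=24 f(24,24)=1
t=25: f(25,-3)=1188640 f(25,-1)=3157325 f(25,1)=4118725 f(25,3)=3976700 f(25,5)=3091660 f(25,7)=1989845 f(25,9)=1068925 f(25,11)=478400 f(25,13)=176800 f(25,15)=53105 f(25,17)=12649 f(25,19)=2300 f(25,21)=300 f(25,23)=25 f(25,25)=1
Σ_s f(25,s) = 19315400
P = 19315400/33554432 = 2414425/4194304

Answer: 2414425/4194304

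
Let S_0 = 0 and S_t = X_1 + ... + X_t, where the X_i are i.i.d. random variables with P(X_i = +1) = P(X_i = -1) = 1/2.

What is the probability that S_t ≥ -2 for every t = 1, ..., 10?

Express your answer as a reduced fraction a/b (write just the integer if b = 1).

Answer: 21/32

Derivation:
Let f(t,s) = #length-t paths at position s with S_1..S_t all ≥ -2.
f(t,s) = f(t-1,s-1) + f(t-1,s+1) for s ≥ -2; f(t,s) = 0 for s < -2.
t=0: f(0,0)=1
t=1: f(1,-1)=1 f(1,1)=1
t=2: f(2,-2)=1 f(2,0)=2 f(2,2)=1
t=3: f(3,-1)=3 f(3,1)=3 f(3,3)=1
t=4: f(4,-2)=3 f(4,0)=6 f(4,2)=4 f(4,4)=1
t=5: f(5,-1)=9 f(5,1)=10 f(5,3)=5 f(5,5)=1
t=6: f(6,-2)=9 f(6,0)=19 f(6,2)=15 f(6,4)=6 f(6,6)=1
t=7: f(7,-1)=28 f(7,1)=34 f(7,3)=21 f(7,5)=7 f(7,7)=1
t=8: f(8,-2)=28 f(8,0)=62 f(8,2)=55 f(8,4)=28 f(8,6)=8 f(8,8)=1
t=9: f(9,-1)=90 f(9,1)=117 f(9,3)=83 f(9,5)=36 f(9,7)=9 f(9,9)=1
t=10: f(10,-2)=90 f(10,0)=207 f(10,2)=200 f(10,4)=119 f(10,6)=45 f(10,8)=10 f(10,10)=1
Σ_s f(10,s) = 672
P = 672/1024 = 21/32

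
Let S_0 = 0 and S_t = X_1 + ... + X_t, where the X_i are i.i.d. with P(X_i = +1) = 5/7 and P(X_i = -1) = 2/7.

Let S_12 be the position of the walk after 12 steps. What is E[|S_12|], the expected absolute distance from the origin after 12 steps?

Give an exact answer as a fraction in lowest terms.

Answer: 10469016036/1977326743

Derivation:
S_12 takes values m ≡ 0 (mod 2) with |m| ≤ 12; P(S_12=m) = C(12,(12+m)/2) · (5/7)^((12+m)/2) · (2/7)^((12-m)/2).
Distribution: P(S=-12)=4096/13841287201, P(S=-10)=122880/13841287201, P(S=-8)=1689600/13841287201, P(S=-6)=14080000/13841287201, P(S=-4)=79200000/13841287201, P(S=-2)=316800000/13841287201, P(S=0)=132000000/1977326743, P(S=2)=1980000000/13841287201, P(S=4)=3093750000/13841287201, P(S=6)=3437500000/13841287201, P(S=8)=2578125000/13841287201, P(S=10)=1171875000/13841287201, P(S=12)=244140625/13841287201
E[|S_12|] = Σ_m |m|·P(S_12=m) = 10469016036/1977326743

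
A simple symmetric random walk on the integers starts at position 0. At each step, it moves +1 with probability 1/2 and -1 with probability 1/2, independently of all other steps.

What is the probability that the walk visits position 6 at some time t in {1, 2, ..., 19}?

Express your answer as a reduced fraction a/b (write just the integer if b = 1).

Count via complement. Let g(t,s) = #length-t paths at position s with S_1..S_t all ≠ 6.
g(t,s) = g(t-1,s-1) + g(t-1,s+1) for s ≠ 6; g(t,6) = 0.
t=0: g(0,0)=1
t=1: g(1,-1)=1 g(1,1)=1
t=2: g(2,-2)=1 g(2,0)=2 g(2,2)=1
t=3: g(3,-3)=1 g(3,-1)=3 g(3,1)=3 g(3,3)=1
t=4: g(4,-4)=1 g(4,-2)=4 g(4,0)=6 g(4,2)=4 g(4,4)=1
t=5: g(5,-5)=1 g(5,-3)=5 g(5,-1)=10 g(5,1)=10 g(5,3)=5 g(5,5)=1
t=6: g(6,-6)=1 g(6,-4)=6 g(6,-2)=15 g(6,0)=20 g(6,2)=15 g(6,4)=6
t=7: g(7,-7)=1 g(7,-5)=7 g(7,-3)=21 g(7,-1)=35 g(7,1)=35 g(7,3)=21 g(7,5)=6
t=8: g(8,-8)=1 g(8,-6)=8 g(8,-4)=28 g(8,-2)=56 g(8,0)=70 g(8,2)=56 g(8,4)=27
t=9: g(9,-9)=1 g(9,-7)=9 g(9,-5)=36 g(9,-3)=84 g(9,-1)=126 g(9,1)=126 g(9,3)=83 g(9,5)=27
t=10: g(10,-10)=1 g(10,-8)=10 g(10,-6)=45 g(10,-4)=120 g(10,-2)=210 g(10,0)=252 g(10,2)=209 g(10,4)=110
t=11: g(11,-11)=1 g(11,-9)=11 g(11,-7)=55 g(11,-5)=165 g(11,-3)=330 g(11,-1)=462 g(11,1)=461 g(11,3)=319 g(11,5)=110
t=12: g(12,-12)=1 g(12,-10)=12 g(12,-8)=66 g(12,-6)=220 g(12,-4)=495 g(12,-2)=792 g(12,0)=923 g(12,2)=780 g(12,4)=429
t=13: g(13,-13)=1 g(13,-11)=13 g(13,-9)=78 g(13,-7)=286 g(13,-5)=715 g(13,-3)=1287 g(13,-1)=1715 g(13,1)=1703 g(13,3)=1209 g(13,5)=429
t=14: g(14,-14)=1 g(14,-12)=14 g(14,-10)=91 g(14,-8)=364 g(14,-6)=1001 g(14,-4)=2002 g(14,-2)=3002 g(14,0)=3418 g(14,2)=2912 g(14,4)=1638
t=15: g(15,-15)=1 g(15,-13)=15 g(15,-11)=105 g(15,-9)=455 g(15,-7)=1365 g(15,-5)=3003 g(15,-3)=5004 g(15,-1)=6420 g(15,1)=6330 g(15,3)=4550 g(15,5)=1638
t=16: g(16,-16)=1 g(16,-14)=16 g(16,-12)=120 g(16,-10)=560 g(16,-8)=1820 g(16,-6)=4368 g(16,-4)=8007 g(16,-2)=11424 g(16,0)=12750 g(16,2)=10880 g(16,4)=6188
t=17: g(17,-17)=1 g(17,-15)=17 g(17,-13)=136 g(17,-11)=680 g(17,-9)=2380 g(17,-7)=6188 g(17,-5)=12375 g(17,-3)=19431 g(17,-1)=24174 g(17,1)=23630 g(17,3)=17068 g(17,5)=6188
t=18: g(18,-18)=1 g(18,-16)=18 g(18,-14)=153 g(18,-12)=816 g(18,-10)=3060 g(18,-8)=8568 g(18,-6)=18563 g(18,-4)=31806 g(18,-2)=43605 g(18,0)=47804 g(18,2)=40698 g(18,4)=23256
t=19: g(19,-19)=1 g(19,-17)=19 g(19,-15)=171 g(19,-13)=969 g(19,-11)=3876 g(19,-9)=11628 g(19,-7)=27131 g(19,-5)=50369 g(19,-3)=75411 g(19,-1)=91409 g(19,1)=88502 g(19,3)=63954 g(19,5)=23256
Paths never hitting 6: Σ_s g(19,s) = 436696
Paths hitting 6: 2^19 - 436696 = 87592
P = 87592/524288 = 10949/65536

Answer: 10949/65536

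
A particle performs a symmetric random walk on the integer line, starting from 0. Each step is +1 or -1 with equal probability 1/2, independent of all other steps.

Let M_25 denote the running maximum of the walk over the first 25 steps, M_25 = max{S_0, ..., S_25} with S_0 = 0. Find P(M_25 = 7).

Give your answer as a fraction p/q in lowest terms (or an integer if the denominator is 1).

Let M_25 = max(S_0,...,S_25). Use the reflection principle: for j ≥ 1, #{paths with M_25 ≥ j} = #{S_25 ≥ j} + #{S_25 ≥ j+1}.
By reflection, #{M_25 ≥ 7} = #{S_25 ≥ 7} + #{S_25 ≥ 8} = 3850756 + 1807781 = 5658537.
#{M_25 ≥ 8} = #{S_25 ≥ 8} + #{S_25 ≥ 9} = 1807781 + 1807781 = 3615562.
#{M_25 = 7} = 5658537 - 3615562 = 2042975.
P(M_25 = 7) = 2042975/33554432 = 2042975/33554432

Answer: 2042975/33554432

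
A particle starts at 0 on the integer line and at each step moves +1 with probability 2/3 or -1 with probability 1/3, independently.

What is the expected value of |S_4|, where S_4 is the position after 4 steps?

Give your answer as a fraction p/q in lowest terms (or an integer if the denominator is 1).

S_4 takes values m ≡ 0 (mod 2) with |m| ≤ 4; P(S_4=m) = C(4,(4+m)/2) · (2/3)^((4+m)/2) · (1/3)^((4-m)/2).
Distribution: P(S=-4)=1/81, P(S=-2)=8/81, P(S=0)=8/27, P(S=2)=32/81, P(S=4)=16/81
E[|S_4|] = Σ_m |m|·P(S_4=m) = 148/81

Answer: 148/81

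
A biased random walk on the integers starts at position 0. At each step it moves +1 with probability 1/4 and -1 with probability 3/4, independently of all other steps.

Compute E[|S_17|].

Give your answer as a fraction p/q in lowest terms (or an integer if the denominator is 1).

Answer: 18339782563/2147483648

Derivation:
S_17 takes values m ≡ 1 (mod 2) with |m| ≤ 17; P(S_17=m) = C(17,(17+m)/2) · (1/4)^((17+m)/2) · (3/4)^((17-m)/2).
Distribution: P(S=-17)=129140163/17179869184, P(S=-15)=731794257/17179869184, P(S=-13)=243931419/2147483648, P(S=-11)=406552365/2147483648, P(S=-9)=948622185/4294967296, P(S=-7)=822139227/4294967296, P(S=-5)=274046409/2147483648, P(S=-3)=143548119/2147483648, P(S=-1)=239246865/8589934592, P(S=1)=79748955/8589934592, P(S=3)=5316597/2147483648, P(S=5)=1127763/2147483648, P(S=7)=375921/4294967296, P(S=9)=48195/4294967296, P(S=11)=2295/2147483648, P(S=13)=153/2147483648, P(S=15)=51/17179869184, P(S=17)=1/17179869184
E[|S_17|] = Σ_m |m|·P(S_17=m) = 18339782563/2147483648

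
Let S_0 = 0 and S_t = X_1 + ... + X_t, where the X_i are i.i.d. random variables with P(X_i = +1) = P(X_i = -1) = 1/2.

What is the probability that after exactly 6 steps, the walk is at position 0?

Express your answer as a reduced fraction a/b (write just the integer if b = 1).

To return to 0 after 6 steps: need exactly 3 steps of +1 and 3 of -1.
Favorable paths: C(6,3) = 20
Total paths: 2^6 = 64
P = 20/64 = 5/16

Answer: 5/16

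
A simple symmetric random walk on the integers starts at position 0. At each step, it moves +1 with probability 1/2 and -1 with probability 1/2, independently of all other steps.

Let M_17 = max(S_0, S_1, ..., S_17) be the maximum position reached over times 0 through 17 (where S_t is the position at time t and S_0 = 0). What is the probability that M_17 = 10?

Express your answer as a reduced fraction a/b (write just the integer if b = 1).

Let M_17 = max(S_0,...,S_17). Use the reflection principle: for j ≥ 1, #{paths with M_17 ≥ j} = #{S_17 ≥ j} + #{S_17 ≥ j+1}.
By reflection, #{M_17 ≥ 10} = #{S_17 ≥ 10} + #{S_17 ≥ 11} = 834 + 834 = 1668.
#{M_17 ≥ 11} = #{S_17 ≥ 11} + #{S_17 ≥ 12} = 834 + 154 = 988.
#{M_17 = 10} = 1668 - 988 = 680.
P(M_17 = 10) = 680/131072 = 85/16384

Answer: 85/16384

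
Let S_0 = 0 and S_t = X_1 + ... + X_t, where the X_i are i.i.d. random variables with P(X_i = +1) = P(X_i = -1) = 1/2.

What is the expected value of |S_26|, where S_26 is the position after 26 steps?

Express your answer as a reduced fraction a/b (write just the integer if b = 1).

Answer: 16900975/4194304

Derivation:
S_26 takes values m ≡ 0 (mod 2) with |m| ≤ 26; P(S_26=m) = C(26,(26+m)/2)/2^26.
Total paths: 2^26 = 67108864
Distribution: P(S=-26)=1/67108864, P(S=-24)=26/67108864, P(S=-22)=325/67108864, P(S=-20)=2600/67108864, P(S=-18)=14950/67108864, P(S=-16)=65780/67108864, P(S=-14)=230230/67108864, P(S=-12)=657800/67108864, P(S=-10)=1562275/67108864, P(S=-8)=3124550/67108864, P(S=-6)=5311735/67108864, P(S=-4)=7726160/67108864, P(S=-2)=9657700/67108864, P(S=0)=10400600/67108864, P(S=2)=9657700/67108864, P(S=4)=7726160/67108864, P(S=6)=5311735/67108864, P(S=8)=3124550/67108864, P(S=10)=1562275/67108864, P(S=12)=657800/67108864, P(S=14)=230230/67108864, P(S=16)=65780/67108864, P(S=18)=14950/67108864, P(S=20)=2600/67108864, P(S=22)=325/67108864, P(S=24)=26/67108864, P(S=26)=1/67108864
E[|S_26|] = Σ_m |m|·P(S_26=m) = 270415600/67108864 = 16900975/4194304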